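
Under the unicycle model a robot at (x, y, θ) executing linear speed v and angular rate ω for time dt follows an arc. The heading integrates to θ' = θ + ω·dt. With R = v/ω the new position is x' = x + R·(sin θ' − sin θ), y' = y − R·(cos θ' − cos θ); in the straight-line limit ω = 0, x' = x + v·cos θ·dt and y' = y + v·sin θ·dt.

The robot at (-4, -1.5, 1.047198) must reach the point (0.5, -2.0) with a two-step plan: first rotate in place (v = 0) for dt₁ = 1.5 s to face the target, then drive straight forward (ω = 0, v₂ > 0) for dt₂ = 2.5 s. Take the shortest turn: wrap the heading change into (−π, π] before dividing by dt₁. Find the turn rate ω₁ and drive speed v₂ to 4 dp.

ω₁ = -0.7719, v₂ = 1.8111

heading to target = atan2(-2−-1.5, 0.5−-4) = -0.1107
Δθ = wrap(-0.1107 − 1.0472) = -1.1579; ω₁ = Δθ/dt₁ = -0.7719
distance = √((0.5−-4)² + (-2−-1.5)²) = 4.5277; v₂ = distance/dt₂ = 1.8111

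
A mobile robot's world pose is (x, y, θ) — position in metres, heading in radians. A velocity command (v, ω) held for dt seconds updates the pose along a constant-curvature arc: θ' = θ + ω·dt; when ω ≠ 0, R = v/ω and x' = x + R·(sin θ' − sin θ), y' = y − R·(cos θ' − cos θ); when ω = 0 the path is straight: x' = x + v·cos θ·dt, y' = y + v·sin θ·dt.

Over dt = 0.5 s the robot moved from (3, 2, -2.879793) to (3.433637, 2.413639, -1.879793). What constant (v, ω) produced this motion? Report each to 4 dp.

Δθ = -1.879793 − -2.879793 = 1.000000
ω = Δθ/dt = 1.000000/0.5 = 2.0000
R = Δx/(sin θ' − sin θ) = -0.6250
v = R·ω = -0.6250·2.0000 = -1.2500

v = -1.2500, ω = 2.0000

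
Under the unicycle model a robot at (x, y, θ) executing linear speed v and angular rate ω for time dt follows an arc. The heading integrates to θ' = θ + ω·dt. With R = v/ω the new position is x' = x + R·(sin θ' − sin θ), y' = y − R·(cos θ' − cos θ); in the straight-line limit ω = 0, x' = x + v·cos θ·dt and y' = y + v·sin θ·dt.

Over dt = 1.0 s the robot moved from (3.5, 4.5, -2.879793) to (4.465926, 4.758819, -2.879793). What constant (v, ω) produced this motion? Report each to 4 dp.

Δθ = -2.879793 − -2.879793 = 0.000000
ω = Δθ/dt = 0.000000/1.0 = 0.0000
ω = 0 → v = (Δx·cos θ + Δy·sin θ)/dt = -1.0000

v = -1.0000, ω = 0.0000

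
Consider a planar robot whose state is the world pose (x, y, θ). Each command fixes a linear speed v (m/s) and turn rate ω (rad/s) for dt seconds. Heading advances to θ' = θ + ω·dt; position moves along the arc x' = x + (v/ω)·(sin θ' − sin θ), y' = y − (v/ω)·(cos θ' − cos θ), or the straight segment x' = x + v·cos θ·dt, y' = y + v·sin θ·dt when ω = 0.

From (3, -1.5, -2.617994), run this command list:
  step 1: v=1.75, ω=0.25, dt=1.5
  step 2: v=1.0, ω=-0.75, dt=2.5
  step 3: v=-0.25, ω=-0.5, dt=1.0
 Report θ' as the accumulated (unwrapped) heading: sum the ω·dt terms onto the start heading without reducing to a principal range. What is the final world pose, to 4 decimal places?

step 1: θ'=-2.2430 (R=7.0000) → pose (1.0228, -3.2032, -2.2430)
step 2: θ'=-4.1180 (R=-1.3333) → pose (-1.1251, -3.1196, -4.1180)
step 3: θ'=-4.6180 (R=0.5000) → pose (-1.0416, -3.3525, -4.6180)

(-1.0416, -3.3525, -4.6180)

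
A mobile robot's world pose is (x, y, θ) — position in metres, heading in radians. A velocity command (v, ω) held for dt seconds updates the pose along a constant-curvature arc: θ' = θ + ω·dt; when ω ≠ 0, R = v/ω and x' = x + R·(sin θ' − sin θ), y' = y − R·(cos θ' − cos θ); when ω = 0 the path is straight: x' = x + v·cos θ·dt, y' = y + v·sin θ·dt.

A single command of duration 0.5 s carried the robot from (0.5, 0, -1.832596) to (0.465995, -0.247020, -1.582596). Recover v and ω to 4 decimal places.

v = 0.5000, ω = 0.5000

Δθ = -1.582596 − -1.832596 = 0.250000
ω = Δθ/dt = 0.250000/0.5 = 0.5000
R = −Δy/(cos θ' − cos θ) = 1.0000
v = R·ω = 1.0000·0.5000 = 0.5000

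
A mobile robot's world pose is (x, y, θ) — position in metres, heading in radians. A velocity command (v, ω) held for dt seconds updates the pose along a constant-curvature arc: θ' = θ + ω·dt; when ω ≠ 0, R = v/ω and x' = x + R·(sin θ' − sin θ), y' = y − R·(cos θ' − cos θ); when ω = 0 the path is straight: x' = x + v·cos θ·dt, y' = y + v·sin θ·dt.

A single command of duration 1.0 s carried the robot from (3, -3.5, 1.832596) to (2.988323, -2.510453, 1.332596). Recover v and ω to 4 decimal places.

Δθ = 1.332596 − 1.832596 = -0.500000
ω = Δθ/dt = -0.500000/1.0 = -0.5000
R = −Δy/(cos θ' − cos θ) = -2.0000
v = R·ω = -2.0000·-0.5000 = 1.0000

v = 1.0000, ω = -0.5000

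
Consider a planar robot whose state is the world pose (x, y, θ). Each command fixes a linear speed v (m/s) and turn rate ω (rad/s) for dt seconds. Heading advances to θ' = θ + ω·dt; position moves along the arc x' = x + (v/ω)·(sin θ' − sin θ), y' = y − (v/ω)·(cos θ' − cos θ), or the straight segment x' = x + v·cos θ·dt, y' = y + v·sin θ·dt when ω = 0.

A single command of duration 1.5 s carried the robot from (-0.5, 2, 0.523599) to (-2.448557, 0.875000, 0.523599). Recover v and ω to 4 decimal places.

Δθ = 0.523599 − 0.523599 = 0.000000
ω = Δθ/dt = 0.000000/1.5 = 0.0000
ω = 0 → v = (Δx·cos θ + Δy·sin θ)/dt = -1.5000

v = -1.5000, ω = 0.0000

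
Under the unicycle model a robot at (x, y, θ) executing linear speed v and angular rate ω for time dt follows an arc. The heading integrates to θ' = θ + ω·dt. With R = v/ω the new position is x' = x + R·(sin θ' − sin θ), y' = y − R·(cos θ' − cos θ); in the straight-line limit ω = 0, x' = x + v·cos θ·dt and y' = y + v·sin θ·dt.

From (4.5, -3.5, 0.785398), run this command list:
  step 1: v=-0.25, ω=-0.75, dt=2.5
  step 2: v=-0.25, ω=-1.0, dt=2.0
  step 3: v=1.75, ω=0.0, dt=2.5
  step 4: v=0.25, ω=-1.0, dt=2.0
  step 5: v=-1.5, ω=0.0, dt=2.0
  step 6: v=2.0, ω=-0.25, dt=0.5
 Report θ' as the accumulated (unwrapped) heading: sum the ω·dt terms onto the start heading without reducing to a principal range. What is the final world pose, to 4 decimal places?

step 1: θ'=-1.0896 (R=0.3333) → pose (3.9688, -3.4186, -1.0896)
step 2: θ'=-3.0896 (R=0.2500) → pose (4.1774, -3.0532, -3.0896)
step 3: θ'=-3.0896 (straight) → pose (-0.1917, -3.2806, -3.0896)
step 4: θ'=-5.0896 (R=-0.2500) → pose (-0.4371, -2.9388, -5.0896)
step 5: θ'=-5.0896 (straight) → pose (-1.5421, -5.7279, -5.0896)
step 6: θ'=-5.2146 (R=-8.0000) → pose (-1.1167, -4.8236, -5.2146)

(-1.1167, -4.8236, -5.2146)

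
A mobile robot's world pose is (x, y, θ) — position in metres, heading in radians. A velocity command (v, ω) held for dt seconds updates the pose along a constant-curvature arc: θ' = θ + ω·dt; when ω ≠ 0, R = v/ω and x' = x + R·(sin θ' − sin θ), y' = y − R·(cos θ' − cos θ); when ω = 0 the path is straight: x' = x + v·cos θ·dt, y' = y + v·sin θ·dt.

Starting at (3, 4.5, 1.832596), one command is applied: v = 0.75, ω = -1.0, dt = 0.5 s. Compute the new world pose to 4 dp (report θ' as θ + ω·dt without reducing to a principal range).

(2.9956, 4.8711, 1.3326)

θ' = 1.8326 + -1.0·0.5 = 1.3326
R = v/ω = 0.75/-1.0 = -0.7500
x' = 3 + -0.7500·(sin 1.3326 − sin 1.8326) = 2.9956
y' = 4.5 − -0.7500·(cos 1.3326 − cos 1.8326) = 4.8711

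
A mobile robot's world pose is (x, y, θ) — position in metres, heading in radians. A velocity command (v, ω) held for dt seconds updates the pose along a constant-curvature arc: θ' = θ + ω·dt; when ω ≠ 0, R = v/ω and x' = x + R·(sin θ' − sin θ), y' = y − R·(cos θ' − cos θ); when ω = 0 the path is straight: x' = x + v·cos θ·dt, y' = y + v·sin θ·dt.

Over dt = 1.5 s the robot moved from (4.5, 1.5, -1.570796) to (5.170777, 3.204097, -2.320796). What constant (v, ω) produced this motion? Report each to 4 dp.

v = -1.2500, ω = -0.5000

Δθ = -2.320796 − -1.570796 = -0.750000
ω = Δθ/dt = -0.750000/1.5 = -0.5000
R = −Δy/(cos θ' − cos θ) = 2.5000
v = R·ω = 2.5000·-0.5000 = -1.2500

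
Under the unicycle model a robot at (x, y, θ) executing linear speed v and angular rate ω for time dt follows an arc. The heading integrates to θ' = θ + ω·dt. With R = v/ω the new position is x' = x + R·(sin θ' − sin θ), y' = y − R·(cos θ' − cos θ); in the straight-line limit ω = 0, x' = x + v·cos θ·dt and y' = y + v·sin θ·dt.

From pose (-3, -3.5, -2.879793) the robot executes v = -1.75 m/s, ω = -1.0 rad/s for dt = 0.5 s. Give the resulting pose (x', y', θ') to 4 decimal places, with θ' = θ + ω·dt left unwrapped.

(-2.1341, -3.4898, -3.3798)

θ' = -2.8798 + -1.0·0.5 = -3.3798
R = v/ω = -1.75/-1.0 = 1.7500
x' = -3 + 1.7500·(sin -3.3798 − sin -2.8798) = -2.1341
y' = -3.5 − 1.7500·(cos -3.3798 − cos -2.8798) = -3.4898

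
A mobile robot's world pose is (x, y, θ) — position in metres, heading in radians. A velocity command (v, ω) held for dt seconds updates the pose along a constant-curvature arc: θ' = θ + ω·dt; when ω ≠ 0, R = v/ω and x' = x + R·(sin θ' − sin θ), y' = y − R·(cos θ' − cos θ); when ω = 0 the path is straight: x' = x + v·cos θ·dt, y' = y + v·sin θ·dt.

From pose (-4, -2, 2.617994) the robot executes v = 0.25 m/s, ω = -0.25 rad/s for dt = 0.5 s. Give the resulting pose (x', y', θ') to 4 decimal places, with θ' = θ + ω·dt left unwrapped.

(-4.1041, -1.9309, 2.4930)

θ' = 2.6180 + -0.25·0.5 = 2.4930
R = v/ω = 0.25/-0.25 = -1.0000
x' = -4 + -1.0000·(sin 2.4930 − sin 2.6180) = -4.1041
y' = -2 − -1.0000·(cos 2.4930 − cos 2.6180) = -1.9309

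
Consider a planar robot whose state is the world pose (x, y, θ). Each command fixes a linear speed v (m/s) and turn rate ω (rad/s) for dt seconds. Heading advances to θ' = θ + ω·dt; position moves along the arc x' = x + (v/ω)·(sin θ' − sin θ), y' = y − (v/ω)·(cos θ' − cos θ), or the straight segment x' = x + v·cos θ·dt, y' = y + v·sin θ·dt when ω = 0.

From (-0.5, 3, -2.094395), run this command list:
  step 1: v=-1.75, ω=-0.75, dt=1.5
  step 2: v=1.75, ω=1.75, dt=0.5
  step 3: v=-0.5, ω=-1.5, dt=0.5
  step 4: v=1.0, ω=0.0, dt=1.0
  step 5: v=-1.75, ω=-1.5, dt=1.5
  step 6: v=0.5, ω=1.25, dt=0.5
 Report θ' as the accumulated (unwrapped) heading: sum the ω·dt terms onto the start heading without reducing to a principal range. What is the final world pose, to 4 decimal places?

(1.2064, 2.2931, -4.7194)

step 1: θ'=-3.2194 (R=2.3333) → pose (1.7021, 4.1596, -3.2194)
step 2: θ'=-2.3444 (R=1.0000) → pose (0.9090, 3.8613, -2.3444)
step 3: θ'=-3.0944 (R=0.3333) → pose (1.1317, 3.9614, -3.0944)
step 4: θ'=-3.0944 (straight) → pose (0.1328, 3.9142, -3.0944)
step 5: θ'=-5.3444 (R=1.1667) → pose (1.1292, 2.0596, -5.3444)
step 6: θ'=-4.7194 (R=0.4000) → pose (1.2064, 2.2931, -4.7194)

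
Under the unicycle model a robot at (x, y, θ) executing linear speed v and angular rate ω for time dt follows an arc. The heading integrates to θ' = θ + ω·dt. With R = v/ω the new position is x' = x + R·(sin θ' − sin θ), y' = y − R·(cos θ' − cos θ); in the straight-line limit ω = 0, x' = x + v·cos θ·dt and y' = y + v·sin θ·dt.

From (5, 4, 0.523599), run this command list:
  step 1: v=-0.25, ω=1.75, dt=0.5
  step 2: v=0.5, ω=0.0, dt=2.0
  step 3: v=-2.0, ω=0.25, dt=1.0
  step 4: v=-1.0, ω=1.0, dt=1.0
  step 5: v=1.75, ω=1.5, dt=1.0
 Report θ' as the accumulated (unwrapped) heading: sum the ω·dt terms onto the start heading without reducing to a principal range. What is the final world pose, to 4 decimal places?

step 1: θ'=1.3986 (R=-0.1429) → pose (4.9307, 3.9008, 1.3986)
step 2: θ'=1.3986 (straight) → pose (5.1020, 4.8860, 1.3986)
step 3: θ'=1.6486 (R=-8.0000) → pose (5.0079, 2.8934, 1.6486)
step 4: θ'=2.6486 (R=-1.0000) → pose (5.5316, 2.0902, 2.6486)
step 5: θ'=4.1486 (R=1.1667) → pose (3.9934, 1.6859, 4.1486)

(3.9934, 1.6859, 4.1486)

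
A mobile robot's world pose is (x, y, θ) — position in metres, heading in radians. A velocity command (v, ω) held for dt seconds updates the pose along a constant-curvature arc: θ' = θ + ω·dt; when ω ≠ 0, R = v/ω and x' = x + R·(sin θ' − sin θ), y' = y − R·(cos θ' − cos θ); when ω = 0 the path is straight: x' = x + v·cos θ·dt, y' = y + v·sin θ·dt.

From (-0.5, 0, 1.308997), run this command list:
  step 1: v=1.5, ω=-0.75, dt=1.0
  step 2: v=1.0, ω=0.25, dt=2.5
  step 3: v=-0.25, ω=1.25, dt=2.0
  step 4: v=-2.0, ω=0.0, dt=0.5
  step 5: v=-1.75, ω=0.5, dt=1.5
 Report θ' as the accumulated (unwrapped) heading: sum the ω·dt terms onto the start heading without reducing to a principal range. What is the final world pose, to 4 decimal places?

step 1: θ'=0.5590 (R=-2.0000) → pose (0.3712, 1.1779, 0.5590)
step 2: θ'=1.1840 (R=4.0000) → pose (1.9543, 3.0602, 1.1840)
step 3: θ'=3.6840 (R=-0.2000) → pose (2.2428, 2.8134, 3.6840)
step 4: θ'=3.6840 (straight) → pose (3.0993, 3.3296, 3.6840)
step 5: θ'=4.4340 (R=-3.5000) → pose (4.6578, 5.3655, 4.4340)

(4.6578, 5.3655, 4.4340)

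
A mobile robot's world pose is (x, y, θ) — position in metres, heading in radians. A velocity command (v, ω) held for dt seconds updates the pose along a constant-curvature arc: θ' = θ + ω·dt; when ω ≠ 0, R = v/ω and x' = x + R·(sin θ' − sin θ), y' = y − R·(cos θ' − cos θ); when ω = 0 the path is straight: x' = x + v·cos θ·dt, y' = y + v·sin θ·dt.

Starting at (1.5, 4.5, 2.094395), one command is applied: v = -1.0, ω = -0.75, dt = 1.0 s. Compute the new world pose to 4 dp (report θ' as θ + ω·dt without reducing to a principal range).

θ' = 2.0944 + -0.75·1.0 = 1.3444
R = v/ω = -1.0/-0.75 = 1.3333
x' = 1.5 + 1.3333·(sin 1.3444 − sin 2.0944) = 1.6446
y' = 4.5 − 1.3333·(cos 1.3444 − cos 2.0944) = 3.5340

(1.6446, 3.5340, 1.3444)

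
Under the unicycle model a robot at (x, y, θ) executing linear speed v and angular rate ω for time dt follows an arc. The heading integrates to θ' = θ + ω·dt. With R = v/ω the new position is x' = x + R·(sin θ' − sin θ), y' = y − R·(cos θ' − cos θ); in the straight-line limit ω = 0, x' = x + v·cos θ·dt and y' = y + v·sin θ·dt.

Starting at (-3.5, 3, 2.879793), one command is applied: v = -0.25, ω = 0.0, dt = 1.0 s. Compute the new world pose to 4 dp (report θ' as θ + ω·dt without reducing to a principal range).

θ' = 2.8798 + 0.0·1.0 = 2.8798
ω = 0 → straight: x' = -3.5 + -0.25·cos(2.8798)·1.0 = -3.2585
y' = 3 + -0.25·sin(2.8798)·1.0 = 2.9353

(-3.2585, 2.9353, 2.8798)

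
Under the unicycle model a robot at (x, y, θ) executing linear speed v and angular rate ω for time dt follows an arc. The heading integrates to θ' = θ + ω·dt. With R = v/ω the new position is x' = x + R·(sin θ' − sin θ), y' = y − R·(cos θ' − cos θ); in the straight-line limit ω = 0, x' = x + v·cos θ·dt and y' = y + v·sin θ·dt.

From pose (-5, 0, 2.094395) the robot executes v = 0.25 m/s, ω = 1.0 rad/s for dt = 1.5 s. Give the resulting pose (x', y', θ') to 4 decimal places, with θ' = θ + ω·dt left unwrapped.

(-5.3259, 0.0998, 3.5944)

θ' = 2.0944 + 1.0·1.5 = 3.5944
R = v/ω = 0.25/1.0 = 0.2500
x' = -5 + 0.2500·(sin 3.5944 − sin 2.0944) = -5.3259
y' = 0 − 0.2500·(cos 3.5944 − cos 2.0944) = 0.0998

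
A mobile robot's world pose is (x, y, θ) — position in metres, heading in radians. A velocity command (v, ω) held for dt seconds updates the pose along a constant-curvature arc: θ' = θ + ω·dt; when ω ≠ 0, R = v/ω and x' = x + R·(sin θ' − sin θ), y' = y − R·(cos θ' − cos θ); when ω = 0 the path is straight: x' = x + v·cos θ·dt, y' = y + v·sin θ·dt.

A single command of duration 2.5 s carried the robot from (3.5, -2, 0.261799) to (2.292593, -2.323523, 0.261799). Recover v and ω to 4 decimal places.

v = -0.5000, ω = 0.0000

Δθ = 0.261799 − 0.261799 = 0.000000
ω = Δθ/dt = 0.000000/2.5 = 0.0000
ω = 0 → v = (Δx·cos θ + Δy·sin θ)/dt = -0.5000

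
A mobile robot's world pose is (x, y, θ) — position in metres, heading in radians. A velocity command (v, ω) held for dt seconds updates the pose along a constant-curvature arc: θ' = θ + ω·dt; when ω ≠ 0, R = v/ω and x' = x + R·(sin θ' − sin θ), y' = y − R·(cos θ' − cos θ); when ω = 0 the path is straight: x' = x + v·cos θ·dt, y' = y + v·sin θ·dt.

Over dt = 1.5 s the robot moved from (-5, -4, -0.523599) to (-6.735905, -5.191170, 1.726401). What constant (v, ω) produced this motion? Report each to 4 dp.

Δθ = 1.726401 − -0.523599 = 2.250000
ω = Δθ/dt = 2.250000/1.5 = 1.5000
R = Δx/(sin θ' − sin θ) = -1.1667
v = R·ω = -1.1667·1.5000 = -1.7500

v = -1.7500, ω = 1.5000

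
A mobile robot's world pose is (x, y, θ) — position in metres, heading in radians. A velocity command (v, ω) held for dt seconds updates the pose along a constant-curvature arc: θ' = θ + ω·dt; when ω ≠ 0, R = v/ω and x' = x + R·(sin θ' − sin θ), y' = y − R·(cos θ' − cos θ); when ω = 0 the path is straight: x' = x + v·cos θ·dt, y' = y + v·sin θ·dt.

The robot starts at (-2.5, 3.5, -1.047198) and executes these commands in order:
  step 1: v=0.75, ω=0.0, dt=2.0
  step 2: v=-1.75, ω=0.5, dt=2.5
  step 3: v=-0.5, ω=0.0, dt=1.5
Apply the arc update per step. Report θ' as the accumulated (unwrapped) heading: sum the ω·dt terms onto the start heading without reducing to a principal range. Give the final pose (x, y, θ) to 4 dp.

step 1: θ'=-1.0472 (straight) → pose (-1.7500, 2.2010, -1.0472)
step 2: θ'=0.2028 (R=-3.5000) → pose (-5.4860, 3.8792, 0.2028)
step 3: θ'=0.2028 (straight) → pose (-6.2207, 3.7282, 0.2028)

(-6.2207, 3.7282, 0.2028)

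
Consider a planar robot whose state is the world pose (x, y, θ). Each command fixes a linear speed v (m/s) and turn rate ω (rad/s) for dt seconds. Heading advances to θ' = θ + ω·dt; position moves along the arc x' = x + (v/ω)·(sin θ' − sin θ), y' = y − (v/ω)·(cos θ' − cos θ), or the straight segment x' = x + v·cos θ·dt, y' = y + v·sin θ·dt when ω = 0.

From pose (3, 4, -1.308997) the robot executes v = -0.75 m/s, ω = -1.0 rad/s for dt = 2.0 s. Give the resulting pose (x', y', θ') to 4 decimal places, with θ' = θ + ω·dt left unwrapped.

(3.8494, 4.9336, -3.3090)

θ' = -1.3090 + -1.0·2.0 = -3.3090
R = v/ω = -0.75/-1.0 = 0.7500
x' = 3 + 0.7500·(sin -3.3090 − sin -1.3090) = 3.8494
y' = 4 − 0.7500·(cos -3.3090 − cos -1.3090) = 4.9336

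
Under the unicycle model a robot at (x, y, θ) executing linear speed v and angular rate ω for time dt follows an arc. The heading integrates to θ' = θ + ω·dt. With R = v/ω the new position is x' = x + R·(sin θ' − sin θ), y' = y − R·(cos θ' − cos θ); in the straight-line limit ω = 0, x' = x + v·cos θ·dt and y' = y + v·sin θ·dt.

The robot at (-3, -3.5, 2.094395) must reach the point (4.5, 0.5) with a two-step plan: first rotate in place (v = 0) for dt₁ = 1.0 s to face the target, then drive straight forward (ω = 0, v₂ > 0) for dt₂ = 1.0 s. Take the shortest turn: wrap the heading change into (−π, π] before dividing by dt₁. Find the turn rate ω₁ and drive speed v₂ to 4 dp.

ω₁ = -1.6044, v₂ = 8.5000

heading to target = atan2(0.5−-3.5, 4.5−-3) = 0.4900
Δθ = wrap(0.4900 − 2.0944) = -1.6044; ω₁ = Δθ/dt₁ = -1.6044
distance = √((4.5−-3)² + (0.5−-3.5)²) = 8.5000; v₂ = distance/dt₂ = 8.5000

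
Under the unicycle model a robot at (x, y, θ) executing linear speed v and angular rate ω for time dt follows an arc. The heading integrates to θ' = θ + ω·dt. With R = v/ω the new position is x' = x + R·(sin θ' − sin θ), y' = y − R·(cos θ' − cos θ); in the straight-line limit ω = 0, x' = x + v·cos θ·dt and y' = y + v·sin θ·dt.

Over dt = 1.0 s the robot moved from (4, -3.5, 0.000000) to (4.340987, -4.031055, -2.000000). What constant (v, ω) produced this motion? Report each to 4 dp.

Δθ = -2.000000 − 0.000000 = -2.000000
ω = Δθ/dt = -2.000000/1.0 = -2.0000
R = −Δy/(cos θ' − cos θ) = -0.3750
v = R·ω = -0.3750·-2.0000 = 0.7500

v = 0.7500, ω = -2.0000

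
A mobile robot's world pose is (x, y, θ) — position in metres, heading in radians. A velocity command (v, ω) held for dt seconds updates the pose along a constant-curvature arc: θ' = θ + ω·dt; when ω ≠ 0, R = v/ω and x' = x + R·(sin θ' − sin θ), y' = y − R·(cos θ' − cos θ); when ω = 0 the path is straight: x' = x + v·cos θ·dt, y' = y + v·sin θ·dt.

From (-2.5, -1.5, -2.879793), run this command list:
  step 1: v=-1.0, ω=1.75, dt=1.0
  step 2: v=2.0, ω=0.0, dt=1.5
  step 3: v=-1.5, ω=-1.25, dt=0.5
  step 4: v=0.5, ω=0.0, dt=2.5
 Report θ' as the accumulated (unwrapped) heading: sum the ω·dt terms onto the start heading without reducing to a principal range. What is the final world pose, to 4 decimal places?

(-1.1739, -3.9142, -1.7548)

step 1: θ'=-1.1298 (R=-0.5714) → pose (-2.1311, -0.7041, -1.1298)
step 2: θ'=-1.1298 (straight) → pose (-0.8506, -3.4171, -1.1298)
step 3: θ'=-1.7548 (R=1.2000) → pose (-0.9452, -2.6853, -1.7548)
step 4: θ'=-1.7548 (straight) → pose (-1.1739, -3.9142, -1.7548)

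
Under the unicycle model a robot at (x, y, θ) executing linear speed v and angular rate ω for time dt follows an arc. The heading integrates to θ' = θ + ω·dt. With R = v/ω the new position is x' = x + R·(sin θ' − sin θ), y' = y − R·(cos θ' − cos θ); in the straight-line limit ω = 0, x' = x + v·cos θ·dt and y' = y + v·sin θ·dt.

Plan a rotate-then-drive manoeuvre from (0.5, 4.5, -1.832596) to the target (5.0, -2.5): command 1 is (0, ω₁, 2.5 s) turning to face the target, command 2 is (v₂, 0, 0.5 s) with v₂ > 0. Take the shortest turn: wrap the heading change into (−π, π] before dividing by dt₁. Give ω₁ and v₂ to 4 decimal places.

ω₁ = 0.3333, v₂ = 16.6433

heading to target = atan2(-2.5−4.5, 5−0.5) = -0.9995
Δθ = wrap(-0.9995 − -1.8326) = 0.8331; ω₁ = Δθ/dt₁ = 0.3333
distance = √((5−0.5)² + (-2.5−4.5)²) = 8.3217; v₂ = distance/dt₂ = 16.6433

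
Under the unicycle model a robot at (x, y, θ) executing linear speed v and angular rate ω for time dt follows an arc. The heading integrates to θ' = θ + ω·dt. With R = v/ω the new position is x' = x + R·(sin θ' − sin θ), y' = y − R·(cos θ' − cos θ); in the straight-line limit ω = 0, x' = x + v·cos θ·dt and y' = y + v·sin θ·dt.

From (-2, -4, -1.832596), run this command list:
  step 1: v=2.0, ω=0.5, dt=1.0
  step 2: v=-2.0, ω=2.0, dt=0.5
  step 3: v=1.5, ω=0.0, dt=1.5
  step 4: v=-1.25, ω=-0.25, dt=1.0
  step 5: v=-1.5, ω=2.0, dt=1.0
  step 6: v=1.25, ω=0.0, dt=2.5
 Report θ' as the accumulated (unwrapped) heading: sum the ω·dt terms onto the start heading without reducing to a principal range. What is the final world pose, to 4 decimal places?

(-2.3368, -2.8770, 1.4174)

step 1: θ'=-1.3326 (R=4.0000) → pose (-2.0234, -5.9791, -1.3326)
step 2: θ'=-0.3326 (R=-1.0000) → pose (-2.6686, -5.2699, -0.3326)
step 3: θ'=-0.3326 (straight) → pose (-0.5419, -6.0045, -0.3326)
step 4: θ'=-0.5826 (R=5.0000) → pose (-1.6604, -5.4537, -0.5826)
step 5: θ'=1.4174 (R=-0.7500) → pose (-2.8142, -5.9654, 1.4174)
step 6: θ'=1.4174 (straight) → pose (-2.3368, -2.8770, 1.4174)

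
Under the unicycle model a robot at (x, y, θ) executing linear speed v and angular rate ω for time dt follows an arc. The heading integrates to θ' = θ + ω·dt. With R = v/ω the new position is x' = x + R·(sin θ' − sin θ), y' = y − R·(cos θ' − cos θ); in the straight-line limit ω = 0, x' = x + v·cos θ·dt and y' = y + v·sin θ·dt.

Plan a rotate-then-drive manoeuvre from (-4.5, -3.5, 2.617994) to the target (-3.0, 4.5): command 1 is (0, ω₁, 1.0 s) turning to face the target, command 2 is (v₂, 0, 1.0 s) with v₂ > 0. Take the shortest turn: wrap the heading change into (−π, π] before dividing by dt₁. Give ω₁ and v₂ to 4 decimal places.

heading to target = atan2(4.5−-3.5, -3−-4.5) = 1.3854
Δθ = wrap(1.3854 − 2.6180) = -1.2325; ω₁ = Δθ/dt₁ = -1.2325
distance = √((-3−-4.5)² + (4.5−-3.5)²) = 8.1394; v₂ = distance/dt₂ = 8.1394

ω₁ = -1.2325, v₂ = 8.1394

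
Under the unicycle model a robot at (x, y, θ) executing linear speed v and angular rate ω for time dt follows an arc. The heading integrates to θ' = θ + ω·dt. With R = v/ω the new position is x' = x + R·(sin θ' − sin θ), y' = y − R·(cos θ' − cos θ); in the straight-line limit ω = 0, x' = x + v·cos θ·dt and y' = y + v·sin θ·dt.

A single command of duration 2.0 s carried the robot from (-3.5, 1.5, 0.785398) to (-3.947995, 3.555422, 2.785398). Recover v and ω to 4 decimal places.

v = 1.2500, ω = 1.0000

Δθ = 2.785398 − 0.785398 = 2.000000
ω = Δθ/dt = 2.000000/2.0 = 1.0000
R = −Δy/(cos θ' − cos θ) = 1.2500
v = R·ω = 1.2500·1.0000 = 1.2500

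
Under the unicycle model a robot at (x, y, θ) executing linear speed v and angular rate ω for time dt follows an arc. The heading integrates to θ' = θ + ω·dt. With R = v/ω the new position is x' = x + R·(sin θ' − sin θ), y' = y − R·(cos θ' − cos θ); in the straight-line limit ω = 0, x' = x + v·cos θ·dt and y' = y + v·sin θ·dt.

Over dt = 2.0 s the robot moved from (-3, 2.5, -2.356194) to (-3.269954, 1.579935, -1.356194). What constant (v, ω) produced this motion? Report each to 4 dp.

v = 0.5000, ω = 0.5000

Δθ = -1.356194 − -2.356194 = 1.000000
ω = Δθ/dt = 1.000000/2.0 = 0.5000
R = −Δy/(cos θ' − cos θ) = 1.0000
v = R·ω = 1.0000·0.5000 = 0.5000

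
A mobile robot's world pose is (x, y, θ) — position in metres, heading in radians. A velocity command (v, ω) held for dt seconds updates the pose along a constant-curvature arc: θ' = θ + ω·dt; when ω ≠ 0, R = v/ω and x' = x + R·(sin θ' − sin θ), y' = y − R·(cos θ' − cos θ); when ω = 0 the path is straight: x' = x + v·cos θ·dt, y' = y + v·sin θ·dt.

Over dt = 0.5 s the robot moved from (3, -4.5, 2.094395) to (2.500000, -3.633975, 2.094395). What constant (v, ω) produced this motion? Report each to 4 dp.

v = 2.0000, ω = 0.0000

Δθ = 2.094395 − 2.094395 = 0.000000
ω = Δθ/dt = 0.000000/0.5 = 0.0000
ω = 0 → v = (Δx·cos θ + Δy·sin θ)/dt = 2.0000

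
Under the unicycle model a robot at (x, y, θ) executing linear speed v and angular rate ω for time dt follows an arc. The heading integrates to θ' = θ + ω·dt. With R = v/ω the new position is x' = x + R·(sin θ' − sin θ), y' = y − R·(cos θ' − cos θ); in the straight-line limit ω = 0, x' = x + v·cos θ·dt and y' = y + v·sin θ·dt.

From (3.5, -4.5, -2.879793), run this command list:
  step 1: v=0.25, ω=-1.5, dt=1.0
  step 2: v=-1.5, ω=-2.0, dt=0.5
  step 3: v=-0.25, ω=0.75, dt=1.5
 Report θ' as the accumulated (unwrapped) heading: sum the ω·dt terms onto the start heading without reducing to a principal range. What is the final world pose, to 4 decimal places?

step 1: θ'=-4.3798 (R=-0.1667) → pose (3.2993, -4.3934, -4.3798)
step 2: θ'=-5.3798 (R=0.7500) → pose (3.1795, -5.1025, -5.3798)
step 3: θ'=-4.2548 (R=-0.3333) → pose (3.1423, -5.4561, -4.2548)

(3.1423, -5.4561, -4.2548)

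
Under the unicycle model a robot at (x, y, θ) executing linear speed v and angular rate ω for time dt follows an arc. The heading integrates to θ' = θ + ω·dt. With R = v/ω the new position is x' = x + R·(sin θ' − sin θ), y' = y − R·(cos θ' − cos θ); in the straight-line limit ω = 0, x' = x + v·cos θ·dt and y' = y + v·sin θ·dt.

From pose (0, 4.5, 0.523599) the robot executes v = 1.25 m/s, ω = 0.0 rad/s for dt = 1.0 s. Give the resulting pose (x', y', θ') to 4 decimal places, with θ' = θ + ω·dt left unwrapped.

(1.0825, 5.1250, 0.5236)

θ' = 0.5236 + 0.0·1.0 = 0.5236
ω = 0 → straight: x' = 0 + 1.25·cos(0.5236)·1.0 = 1.0825
y' = 4.5 + 1.25·sin(0.5236)·1.0 = 5.1250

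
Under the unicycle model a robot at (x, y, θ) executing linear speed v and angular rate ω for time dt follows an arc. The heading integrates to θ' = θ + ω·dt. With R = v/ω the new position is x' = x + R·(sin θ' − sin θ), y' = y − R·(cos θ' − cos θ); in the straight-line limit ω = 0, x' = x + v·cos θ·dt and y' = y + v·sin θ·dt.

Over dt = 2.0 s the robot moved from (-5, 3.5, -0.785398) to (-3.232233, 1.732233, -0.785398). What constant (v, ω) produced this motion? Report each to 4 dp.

v = 1.2500, ω = 0.0000

Δθ = -0.785398 − -0.785398 = 0.000000
ω = Δθ/dt = 0.000000/2.0 = 0.0000
ω = 0 → v = (Δx·cos θ + Δy·sin θ)/dt = 1.2500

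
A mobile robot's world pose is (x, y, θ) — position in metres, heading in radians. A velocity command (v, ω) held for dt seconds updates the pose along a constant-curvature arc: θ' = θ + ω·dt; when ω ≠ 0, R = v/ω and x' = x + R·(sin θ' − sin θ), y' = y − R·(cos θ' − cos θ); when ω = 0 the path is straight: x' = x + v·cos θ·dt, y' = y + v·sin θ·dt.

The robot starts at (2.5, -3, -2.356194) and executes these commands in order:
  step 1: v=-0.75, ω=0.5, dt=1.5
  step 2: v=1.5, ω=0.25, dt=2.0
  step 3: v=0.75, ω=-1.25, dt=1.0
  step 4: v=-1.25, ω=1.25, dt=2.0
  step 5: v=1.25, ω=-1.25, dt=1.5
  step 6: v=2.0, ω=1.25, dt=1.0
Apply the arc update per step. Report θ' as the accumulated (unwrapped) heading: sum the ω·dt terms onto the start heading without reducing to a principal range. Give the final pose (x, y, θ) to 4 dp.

(4.5775, -6.7127, -0.4812)

step 1: θ'=-1.6062 (R=-1.5000) → pose (2.9384, -1.9924, -1.6062)
step 2: θ'=-1.1062 (R=6.0000) → pose (3.5706, -4.8932, -1.1062)
step 3: θ'=-2.3562 (R=-0.6000) → pose (3.4585, -5.5863, -2.3562)
step 4: θ'=0.1438 (R=-1.0000) → pose (2.6081, -3.8895, 0.1438)
step 5: θ'=-1.7312 (R=-1.0000) → pose (3.7386, -5.0389, -1.7312)
step 6: θ'=-0.4812 (R=1.6000) → pose (4.5775, -6.7127, -0.4812)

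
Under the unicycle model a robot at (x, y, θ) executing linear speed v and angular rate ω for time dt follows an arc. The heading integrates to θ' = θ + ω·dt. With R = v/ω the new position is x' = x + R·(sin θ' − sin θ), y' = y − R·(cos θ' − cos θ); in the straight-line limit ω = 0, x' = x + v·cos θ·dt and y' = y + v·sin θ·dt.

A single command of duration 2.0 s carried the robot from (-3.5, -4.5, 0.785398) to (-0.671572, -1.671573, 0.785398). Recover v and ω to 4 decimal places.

Δθ = 0.785398 − 0.785398 = 0.000000
ω = Δθ/dt = 0.000000/2.0 = 0.0000
ω = 0 → v = (Δx·cos θ + Δy·sin θ)/dt = 2.0000

v = 2.0000, ω = 0.0000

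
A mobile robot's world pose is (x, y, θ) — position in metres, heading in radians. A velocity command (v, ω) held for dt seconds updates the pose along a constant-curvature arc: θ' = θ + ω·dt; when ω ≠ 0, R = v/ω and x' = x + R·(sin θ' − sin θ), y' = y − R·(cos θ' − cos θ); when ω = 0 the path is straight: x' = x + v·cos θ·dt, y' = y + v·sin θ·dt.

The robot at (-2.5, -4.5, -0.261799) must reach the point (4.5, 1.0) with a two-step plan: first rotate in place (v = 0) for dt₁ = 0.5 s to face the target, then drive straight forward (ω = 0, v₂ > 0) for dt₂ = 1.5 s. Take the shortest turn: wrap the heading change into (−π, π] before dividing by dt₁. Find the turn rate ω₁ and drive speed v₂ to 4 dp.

heading to target = atan2(1−-4.5, 4.5−-2.5) = 0.6660
Δθ = wrap(0.6660 − -0.2618) = 0.9278; ω₁ = Δθ/dt₁ = 1.8555
distance = √((4.5−-2.5)² + (1−-4.5)²) = 8.9022; v₂ = distance/dt₂ = 5.9348

ω₁ = 1.8555, v₂ = 5.9348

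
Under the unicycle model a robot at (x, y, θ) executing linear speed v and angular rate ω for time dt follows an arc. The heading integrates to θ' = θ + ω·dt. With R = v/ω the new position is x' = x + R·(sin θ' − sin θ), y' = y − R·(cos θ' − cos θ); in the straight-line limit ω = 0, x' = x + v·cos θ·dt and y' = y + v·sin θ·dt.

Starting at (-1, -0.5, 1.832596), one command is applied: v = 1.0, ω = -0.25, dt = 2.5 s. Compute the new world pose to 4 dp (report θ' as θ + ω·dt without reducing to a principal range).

θ' = 1.8326 + -0.25·2.5 = 1.2076
R = v/ω = 1.0/-0.25 = -4.0000
x' = -1 + -4.0000·(sin 1.2076 − sin 1.8326) = -0.8754
y' = -0.5 − -4.0000·(cos 1.2076 − cos 1.8326) = 1.9563

(-0.8754, 1.9563, 1.2076)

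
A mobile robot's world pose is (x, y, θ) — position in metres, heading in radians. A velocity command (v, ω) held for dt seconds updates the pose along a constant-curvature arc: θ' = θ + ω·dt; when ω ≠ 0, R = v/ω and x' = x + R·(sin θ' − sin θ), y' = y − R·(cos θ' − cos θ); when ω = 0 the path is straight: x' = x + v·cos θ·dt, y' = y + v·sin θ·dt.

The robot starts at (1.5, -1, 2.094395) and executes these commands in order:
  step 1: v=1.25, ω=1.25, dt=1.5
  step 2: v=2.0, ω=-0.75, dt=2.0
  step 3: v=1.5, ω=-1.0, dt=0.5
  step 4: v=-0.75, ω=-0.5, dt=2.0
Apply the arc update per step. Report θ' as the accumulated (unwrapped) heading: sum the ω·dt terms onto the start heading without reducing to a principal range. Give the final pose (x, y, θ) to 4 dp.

step 1: θ'=3.9694 (R=1.0000) → pose (-0.1025, -0.8235, 3.9694)
step 2: θ'=2.4694 (R=-2.6667) → pose (-3.7269, -1.1061, 2.4694)
step 3: θ'=1.9694 (R=-1.5000) → pose (-4.1752, -0.5146, 1.9694)
step 4: θ'=0.9694 (R=1.5000) → pose (-4.3208, -1.9455, 0.9694)

(-4.3208, -1.9455, 0.9694)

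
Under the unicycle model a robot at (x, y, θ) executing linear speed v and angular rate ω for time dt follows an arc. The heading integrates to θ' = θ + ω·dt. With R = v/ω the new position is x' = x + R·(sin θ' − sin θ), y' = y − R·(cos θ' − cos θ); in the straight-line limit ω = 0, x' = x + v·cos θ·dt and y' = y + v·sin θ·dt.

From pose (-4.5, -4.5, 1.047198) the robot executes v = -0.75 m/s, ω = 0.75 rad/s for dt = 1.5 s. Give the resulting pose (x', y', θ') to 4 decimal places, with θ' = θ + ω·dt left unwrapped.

(-4.4585, -5.5658, 2.1722)

θ' = 1.0472 + 0.75·1.5 = 2.1722
R = v/ω = -0.75/0.75 = -1.0000
x' = -4.5 + -1.0000·(sin 2.1722 − sin 1.0472) = -4.4585
y' = -4.5 − -1.0000·(cos 2.1722 − cos 1.0472) = -5.5658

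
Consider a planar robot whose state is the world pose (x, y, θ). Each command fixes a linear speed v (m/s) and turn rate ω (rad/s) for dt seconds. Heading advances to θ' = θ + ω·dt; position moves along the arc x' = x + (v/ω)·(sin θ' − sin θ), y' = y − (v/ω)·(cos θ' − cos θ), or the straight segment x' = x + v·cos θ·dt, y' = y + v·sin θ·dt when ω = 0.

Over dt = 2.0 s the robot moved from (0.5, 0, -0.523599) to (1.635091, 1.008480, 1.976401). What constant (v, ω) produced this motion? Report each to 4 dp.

Δθ = 1.976401 − -0.523599 = 2.500000
ω = Δθ/dt = 2.500000/2.0 = 1.2500
R = Δx/(sin θ' − sin θ) = 0.8000
v = R·ω = 0.8000·1.2500 = 1.0000

v = 1.0000, ω = 1.2500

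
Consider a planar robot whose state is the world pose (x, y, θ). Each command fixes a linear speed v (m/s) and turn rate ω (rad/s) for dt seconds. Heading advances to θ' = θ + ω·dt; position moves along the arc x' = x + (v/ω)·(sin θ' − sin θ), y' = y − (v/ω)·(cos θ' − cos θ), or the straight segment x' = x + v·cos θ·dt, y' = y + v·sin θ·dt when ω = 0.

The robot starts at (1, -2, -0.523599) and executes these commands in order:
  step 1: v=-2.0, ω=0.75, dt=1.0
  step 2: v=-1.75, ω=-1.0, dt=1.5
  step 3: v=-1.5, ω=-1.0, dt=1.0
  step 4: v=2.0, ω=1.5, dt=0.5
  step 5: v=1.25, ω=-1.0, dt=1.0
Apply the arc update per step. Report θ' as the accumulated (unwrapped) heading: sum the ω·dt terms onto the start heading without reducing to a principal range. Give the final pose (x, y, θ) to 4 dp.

(-3.5472, -1.1116, -2.5236)

step 1: θ'=0.2264 (R=-2.6667) → pose (-0.9319, -1.7108, 0.2264)
step 2: θ'=-1.2736 (R=1.7500) → pose (-2.9980, -0.5179, -1.2736)
step 3: θ'=-2.2736 (R=1.5000) → pose (-2.7083, 0.8909, -2.2736)
step 4: θ'=-1.5236 (R=1.3333) → pose (-3.0228, -0.0338, -1.5236)
step 5: θ'=-2.5236 (R=-1.2500) → pose (-3.5472, -1.1116, -2.5236)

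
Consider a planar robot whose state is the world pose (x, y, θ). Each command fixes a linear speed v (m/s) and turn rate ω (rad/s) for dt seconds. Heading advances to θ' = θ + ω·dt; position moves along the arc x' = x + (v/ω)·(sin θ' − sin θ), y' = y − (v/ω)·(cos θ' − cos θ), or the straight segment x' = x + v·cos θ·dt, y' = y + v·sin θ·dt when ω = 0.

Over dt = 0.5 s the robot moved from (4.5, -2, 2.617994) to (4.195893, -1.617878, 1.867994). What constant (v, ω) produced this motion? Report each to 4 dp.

Δθ = 1.867994 − 2.617994 = -0.750000
ω = Δθ/dt = -0.750000/0.5 = -1.5000
R = −Δy/(cos θ' − cos θ) = -0.6667
v = R·ω = -0.6667·-1.5000 = 1.0000

v = 1.0000, ω = -1.5000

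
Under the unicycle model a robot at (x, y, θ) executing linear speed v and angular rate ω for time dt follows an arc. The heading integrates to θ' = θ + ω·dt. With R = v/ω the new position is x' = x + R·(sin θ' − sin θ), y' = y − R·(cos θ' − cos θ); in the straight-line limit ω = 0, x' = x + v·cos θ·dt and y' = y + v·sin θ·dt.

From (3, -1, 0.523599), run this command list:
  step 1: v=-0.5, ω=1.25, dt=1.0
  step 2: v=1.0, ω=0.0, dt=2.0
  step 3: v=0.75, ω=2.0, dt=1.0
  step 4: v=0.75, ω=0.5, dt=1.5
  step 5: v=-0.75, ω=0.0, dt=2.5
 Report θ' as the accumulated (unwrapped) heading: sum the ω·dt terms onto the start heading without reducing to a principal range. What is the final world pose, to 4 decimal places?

(1.5812, 1.6720, 4.5236)

step 1: θ'=1.7736 (R=-0.4000) → pose (2.8082, -1.4270, 1.7736)
step 2: θ'=1.7736 (straight) → pose (2.4054, 0.5320, 1.7736)
step 3: θ'=3.7736 (R=0.3750) → pose (1.8165, 0.7591, 3.7736)
step 4: θ'=4.5236 (R=1.5000) → pose (1.2293, -0.1697, 4.5236)
step 5: θ'=4.5236 (straight) → pose (1.5812, 1.6720, 4.5236)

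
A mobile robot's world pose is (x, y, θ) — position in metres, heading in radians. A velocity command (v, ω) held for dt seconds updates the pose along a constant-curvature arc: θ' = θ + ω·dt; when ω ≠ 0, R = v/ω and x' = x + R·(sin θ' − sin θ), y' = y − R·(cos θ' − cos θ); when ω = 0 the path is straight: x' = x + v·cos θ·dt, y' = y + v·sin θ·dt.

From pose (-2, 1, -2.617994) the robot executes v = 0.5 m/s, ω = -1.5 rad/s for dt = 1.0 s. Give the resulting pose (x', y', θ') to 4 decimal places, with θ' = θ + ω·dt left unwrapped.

θ' = -2.6180 + -1.5·1.0 = -4.1180
R = v/ω = 0.5/-1.5 = -0.3333
x' = -2 + -0.3333·(sin -4.1180 − sin -2.6180) = -2.4428
y' = 1 − -0.3333·(cos -4.1180 − cos -2.6180) = 1.1020

(-2.4428, 1.1020, -4.1180)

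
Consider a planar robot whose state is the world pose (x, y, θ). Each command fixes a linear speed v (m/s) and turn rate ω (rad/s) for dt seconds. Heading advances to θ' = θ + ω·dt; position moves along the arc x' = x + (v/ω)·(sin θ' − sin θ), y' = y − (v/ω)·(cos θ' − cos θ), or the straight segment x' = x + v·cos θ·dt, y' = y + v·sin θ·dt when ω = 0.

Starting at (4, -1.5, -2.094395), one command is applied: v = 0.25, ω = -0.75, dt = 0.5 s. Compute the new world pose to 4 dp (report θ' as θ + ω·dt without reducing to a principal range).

θ' = -2.0944 + -0.75·0.5 = -2.4694
R = v/ω = 0.25/-0.75 = -0.3333
x' = 4 + -0.3333·(sin -2.4694 − sin -2.0944) = 3.9189
y' = -1.5 − -0.3333·(cos -2.4694 − cos -2.0944) = -1.5942

(3.9189, -1.5942, -2.4694)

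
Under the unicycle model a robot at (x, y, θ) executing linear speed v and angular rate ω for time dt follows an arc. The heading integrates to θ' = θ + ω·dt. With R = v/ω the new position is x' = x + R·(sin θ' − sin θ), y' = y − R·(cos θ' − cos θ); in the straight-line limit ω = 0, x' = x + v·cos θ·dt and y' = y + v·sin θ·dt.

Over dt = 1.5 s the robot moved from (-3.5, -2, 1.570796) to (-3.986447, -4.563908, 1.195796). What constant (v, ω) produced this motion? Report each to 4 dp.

Δθ = 1.195796 − 1.570796 = -0.375000
ω = Δθ/dt = -0.375000/1.5 = -0.2500
R = −Δy/(cos θ' − cos θ) = 7.0000
v = R·ω = 7.0000·-0.2500 = -1.7500

v = -1.7500, ω = -0.2500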